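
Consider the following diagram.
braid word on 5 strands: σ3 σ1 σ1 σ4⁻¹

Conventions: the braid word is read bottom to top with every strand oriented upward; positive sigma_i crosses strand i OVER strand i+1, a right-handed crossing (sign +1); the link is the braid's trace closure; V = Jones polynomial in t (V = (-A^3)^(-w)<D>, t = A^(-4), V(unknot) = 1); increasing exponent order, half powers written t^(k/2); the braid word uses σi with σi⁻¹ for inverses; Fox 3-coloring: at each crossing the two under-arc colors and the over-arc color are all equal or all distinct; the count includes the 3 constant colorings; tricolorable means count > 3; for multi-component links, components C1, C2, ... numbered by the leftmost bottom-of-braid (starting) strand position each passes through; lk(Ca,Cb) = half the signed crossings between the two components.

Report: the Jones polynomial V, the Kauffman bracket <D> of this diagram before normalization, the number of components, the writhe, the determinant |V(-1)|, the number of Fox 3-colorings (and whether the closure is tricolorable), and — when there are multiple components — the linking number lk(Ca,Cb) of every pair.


V = 1 + t + t^2 + t^3
<D> = A^-6 + A^-2 + A^2 + A^6 (w = +2)
3 components over 4 crossings, w = +2
lk(C1,C2): +1
lk(C1,C3) = 0
linking number lk(C2,C3) = 0
9 Fox colorings among 3^4, |V(-1)| = 0: tricolorable
why: det 0 = |V(-1)|; divisible by 3, so tricolorable


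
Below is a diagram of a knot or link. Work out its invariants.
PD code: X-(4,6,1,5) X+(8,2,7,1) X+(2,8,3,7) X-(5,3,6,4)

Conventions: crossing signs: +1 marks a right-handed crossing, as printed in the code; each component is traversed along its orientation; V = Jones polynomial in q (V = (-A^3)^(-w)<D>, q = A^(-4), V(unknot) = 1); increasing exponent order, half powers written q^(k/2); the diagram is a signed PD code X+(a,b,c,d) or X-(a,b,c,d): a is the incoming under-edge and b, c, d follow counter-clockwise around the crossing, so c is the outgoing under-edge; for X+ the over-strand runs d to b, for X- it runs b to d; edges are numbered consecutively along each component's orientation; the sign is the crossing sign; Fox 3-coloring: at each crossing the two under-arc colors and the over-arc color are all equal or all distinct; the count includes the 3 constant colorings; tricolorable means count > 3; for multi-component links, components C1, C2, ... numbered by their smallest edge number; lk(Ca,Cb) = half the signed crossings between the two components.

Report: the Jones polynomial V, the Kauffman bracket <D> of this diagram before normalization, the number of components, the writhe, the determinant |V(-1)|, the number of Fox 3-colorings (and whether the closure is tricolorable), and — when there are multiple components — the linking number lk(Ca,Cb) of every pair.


V = q^-2 + 2 + q^2
<D> = A^-8 + 2 + A^8 (w = 0)
3 components over 4 crossings, w = 0
lk(C1,C2): -1
lk(C1,C3) = +1
linking number lk(C2,C3) = 0
3 Fox colorings among 3^4, |V(-1)| = 4: not tricolorable
why: summing lk over 3 pairs gives 0


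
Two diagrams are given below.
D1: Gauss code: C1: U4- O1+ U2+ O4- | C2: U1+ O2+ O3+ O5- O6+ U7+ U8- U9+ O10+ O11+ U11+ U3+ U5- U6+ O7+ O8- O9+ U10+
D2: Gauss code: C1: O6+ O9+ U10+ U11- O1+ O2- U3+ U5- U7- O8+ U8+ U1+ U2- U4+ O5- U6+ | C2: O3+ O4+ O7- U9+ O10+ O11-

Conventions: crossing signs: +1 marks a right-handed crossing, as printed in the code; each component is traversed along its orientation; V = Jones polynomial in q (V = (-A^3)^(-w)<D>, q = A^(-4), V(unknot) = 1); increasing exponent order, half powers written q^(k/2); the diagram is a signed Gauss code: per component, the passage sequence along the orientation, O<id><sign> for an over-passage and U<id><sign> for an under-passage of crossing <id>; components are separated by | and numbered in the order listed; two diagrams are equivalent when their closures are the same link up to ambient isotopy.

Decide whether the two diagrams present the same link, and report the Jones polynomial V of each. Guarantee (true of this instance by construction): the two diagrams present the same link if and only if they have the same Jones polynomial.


equivalent: no
V(D1) = -q^(3/2) - 2q^(7/2) + q^(9/2) - q^(11/2) + q^(13/2)  (w +5, c 11, <D> = -A^-11 + A^-7 - A^-3 + 2A + A^9)
V(D2) = -q^(1/2) - q^(5/2)  (w +3, c 11, <D> = A^-1 + A^7)
why: V(q) takes 2 values over 2 diagrams, fixing the grouping


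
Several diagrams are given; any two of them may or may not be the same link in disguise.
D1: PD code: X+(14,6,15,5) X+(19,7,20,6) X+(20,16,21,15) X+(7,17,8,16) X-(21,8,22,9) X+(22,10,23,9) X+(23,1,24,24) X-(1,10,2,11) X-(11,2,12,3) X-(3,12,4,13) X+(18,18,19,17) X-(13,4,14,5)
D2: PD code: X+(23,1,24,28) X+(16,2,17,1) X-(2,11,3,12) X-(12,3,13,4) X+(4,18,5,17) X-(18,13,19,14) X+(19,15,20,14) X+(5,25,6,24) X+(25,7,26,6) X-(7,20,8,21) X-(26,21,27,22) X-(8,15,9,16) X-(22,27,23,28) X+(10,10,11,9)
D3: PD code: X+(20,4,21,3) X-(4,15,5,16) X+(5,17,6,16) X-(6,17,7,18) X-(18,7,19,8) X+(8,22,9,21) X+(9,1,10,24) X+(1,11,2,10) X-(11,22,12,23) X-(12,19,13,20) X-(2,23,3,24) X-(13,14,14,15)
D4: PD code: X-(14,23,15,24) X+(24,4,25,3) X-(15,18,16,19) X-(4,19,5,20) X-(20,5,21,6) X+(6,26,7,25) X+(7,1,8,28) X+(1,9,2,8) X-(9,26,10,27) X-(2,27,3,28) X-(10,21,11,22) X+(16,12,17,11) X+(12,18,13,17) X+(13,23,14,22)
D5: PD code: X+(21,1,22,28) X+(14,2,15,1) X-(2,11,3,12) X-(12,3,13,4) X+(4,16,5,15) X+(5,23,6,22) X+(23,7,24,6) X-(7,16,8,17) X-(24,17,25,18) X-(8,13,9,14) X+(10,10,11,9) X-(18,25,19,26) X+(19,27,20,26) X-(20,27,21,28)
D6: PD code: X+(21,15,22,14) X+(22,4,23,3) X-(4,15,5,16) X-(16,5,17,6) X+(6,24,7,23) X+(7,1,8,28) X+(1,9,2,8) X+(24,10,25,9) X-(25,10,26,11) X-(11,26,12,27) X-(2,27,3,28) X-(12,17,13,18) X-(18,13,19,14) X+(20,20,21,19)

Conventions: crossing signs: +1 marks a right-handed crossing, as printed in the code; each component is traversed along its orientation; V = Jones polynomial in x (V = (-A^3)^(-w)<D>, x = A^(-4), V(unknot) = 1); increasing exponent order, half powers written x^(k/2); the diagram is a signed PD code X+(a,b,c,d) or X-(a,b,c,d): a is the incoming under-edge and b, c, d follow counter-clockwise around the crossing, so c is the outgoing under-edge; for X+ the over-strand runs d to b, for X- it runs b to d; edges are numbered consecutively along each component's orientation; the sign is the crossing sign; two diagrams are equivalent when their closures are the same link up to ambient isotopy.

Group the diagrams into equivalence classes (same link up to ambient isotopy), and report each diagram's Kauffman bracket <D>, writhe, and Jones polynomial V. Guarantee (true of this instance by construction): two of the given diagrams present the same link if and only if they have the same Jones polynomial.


classes: {D1} | {D2, D3, D4, D5, D6}
V(D1) = 1  [12 crossings, <D> = A^6, w = +2]
V(D2) = -x^-3 + 2x^-2 - 2x^-1 + 3 - 2x + 2x^2 - x^3  [14 crossings, <D> = -A^-12 + 2A^-8 - 2A^-4 + 3 - 2A^4 + 2A^8 - A^12, w = 0]
V(D3) = -x^-3 + 2x^-2 - 2x^-1 + 3 - 2x + 2x^2 - x^3  (w -2, c 12, <D> = -A^-18 + 2A^-14 - 2A^-10 + 3A^-6 - 2A^-2 + 2A^2 - A^6)
V(D4) = -x^-3 + 2x^-2 - 2x^-1 + 3 - 2x + 2x^2 - x^3  (w 0, c 14, <D> = -A^-12 + 2A^-8 - 2A^-4 + 3 - 2A^4 + 2A^8 - A^12)
V(D5) = -x^-3 + 2x^-2 - 2x^-1 + 3 - 2x + 2x^2 - x^3  (w 0, c 14, <D> = -A^-12 + 2A^-8 - 2A^-4 + 3 - 2A^4 + 2A^8 - A^12)
V(D6) = -x^-3 + 2x^-2 - 2x^-1 + 3 - 2x + 2x^2 - x^3  [14 crossings, <D> = -A^-12 + 2A^-8 - 2A^-4 + 3 - 2A^4 + 2A^8 - A^12, w = 0]
note: V(x) takes 2 values over 6 diagrams, fixing the grouping


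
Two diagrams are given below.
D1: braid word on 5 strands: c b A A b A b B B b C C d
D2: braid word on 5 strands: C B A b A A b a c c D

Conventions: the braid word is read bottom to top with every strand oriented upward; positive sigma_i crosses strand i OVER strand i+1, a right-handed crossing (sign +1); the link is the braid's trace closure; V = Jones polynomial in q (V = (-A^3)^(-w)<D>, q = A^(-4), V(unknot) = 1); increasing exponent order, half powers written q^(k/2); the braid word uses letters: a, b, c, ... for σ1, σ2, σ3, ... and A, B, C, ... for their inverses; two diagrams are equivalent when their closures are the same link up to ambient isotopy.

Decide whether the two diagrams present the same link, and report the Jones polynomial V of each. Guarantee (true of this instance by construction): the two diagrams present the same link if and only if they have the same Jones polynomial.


same link: no
V(D1) = q^(-7/2) - 2q^(-5/2) + q^(-3/2) - 2q^(-1/2) + q^(1/2) - q^(3/2)  [13 crossings, <D> = A^-9 - A^-5 + 2A^-1 - A^3 + 2A^7 - A^11, w = -1]
V(D2) = q^(-7/2) - q^(-5/2) + q^(-3/2) - 2q^(-1/2) - q^(3/2)  [11 crossings, <D> = A^-9 + 2A^-1 - A^3 + A^7 - A^11, w = -1]
insight: V(q) takes 2 values over 2 diagrams, fixing the grouping


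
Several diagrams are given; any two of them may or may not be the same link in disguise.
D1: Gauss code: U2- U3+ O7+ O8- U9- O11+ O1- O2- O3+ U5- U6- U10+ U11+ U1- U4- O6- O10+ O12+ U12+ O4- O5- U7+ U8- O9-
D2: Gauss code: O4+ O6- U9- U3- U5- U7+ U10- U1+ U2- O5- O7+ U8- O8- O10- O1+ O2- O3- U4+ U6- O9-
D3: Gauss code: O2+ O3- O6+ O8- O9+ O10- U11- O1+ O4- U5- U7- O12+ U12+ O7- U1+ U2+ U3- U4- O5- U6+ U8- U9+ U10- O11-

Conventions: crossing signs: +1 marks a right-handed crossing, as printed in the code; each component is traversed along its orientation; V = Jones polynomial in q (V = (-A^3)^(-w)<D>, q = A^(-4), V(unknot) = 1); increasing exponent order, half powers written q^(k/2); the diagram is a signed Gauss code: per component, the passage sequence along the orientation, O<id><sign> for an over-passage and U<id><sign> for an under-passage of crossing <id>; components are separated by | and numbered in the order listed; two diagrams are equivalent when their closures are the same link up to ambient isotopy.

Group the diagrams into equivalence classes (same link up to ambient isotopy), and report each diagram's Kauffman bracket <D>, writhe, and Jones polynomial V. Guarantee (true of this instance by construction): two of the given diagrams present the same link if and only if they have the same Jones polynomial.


classes: {D1, D2, D3}
V(D1) = 1  [12 crossings, <D> = A^-6, w = -2]
V(D2) = 1  (w -4, c 10, <D> = A^-12)
V(D3) = 1  [12 crossings, <D> = A^-6, w = -2]
note: one V(q) for all 3 diagrams — one class (guaranteed)


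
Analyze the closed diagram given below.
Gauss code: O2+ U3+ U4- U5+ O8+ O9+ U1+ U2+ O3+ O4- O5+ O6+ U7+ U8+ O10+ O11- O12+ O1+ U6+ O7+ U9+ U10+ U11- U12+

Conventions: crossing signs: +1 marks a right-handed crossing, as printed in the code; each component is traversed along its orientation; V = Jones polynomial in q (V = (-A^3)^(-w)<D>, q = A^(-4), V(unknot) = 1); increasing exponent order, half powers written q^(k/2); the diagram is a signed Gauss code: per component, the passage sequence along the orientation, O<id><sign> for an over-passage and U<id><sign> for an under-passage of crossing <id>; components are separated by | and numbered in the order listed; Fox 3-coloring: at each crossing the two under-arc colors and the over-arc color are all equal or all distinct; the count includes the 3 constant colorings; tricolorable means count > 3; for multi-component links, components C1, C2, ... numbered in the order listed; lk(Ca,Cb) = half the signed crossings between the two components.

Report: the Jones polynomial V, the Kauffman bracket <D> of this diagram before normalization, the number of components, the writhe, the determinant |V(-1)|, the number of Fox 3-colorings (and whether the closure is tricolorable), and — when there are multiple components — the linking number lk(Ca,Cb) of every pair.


V = q^3 + q^5 - q^8
<D> = -A^-8 + A^4 + A^12 (w = +8)
1 component over 12 crossings, w = +8
9 Fox colorings among 3^12, |V(-1)| = 3: tricolorable
why: the span of V is 5, forcing >= 5 crossings in any diagram


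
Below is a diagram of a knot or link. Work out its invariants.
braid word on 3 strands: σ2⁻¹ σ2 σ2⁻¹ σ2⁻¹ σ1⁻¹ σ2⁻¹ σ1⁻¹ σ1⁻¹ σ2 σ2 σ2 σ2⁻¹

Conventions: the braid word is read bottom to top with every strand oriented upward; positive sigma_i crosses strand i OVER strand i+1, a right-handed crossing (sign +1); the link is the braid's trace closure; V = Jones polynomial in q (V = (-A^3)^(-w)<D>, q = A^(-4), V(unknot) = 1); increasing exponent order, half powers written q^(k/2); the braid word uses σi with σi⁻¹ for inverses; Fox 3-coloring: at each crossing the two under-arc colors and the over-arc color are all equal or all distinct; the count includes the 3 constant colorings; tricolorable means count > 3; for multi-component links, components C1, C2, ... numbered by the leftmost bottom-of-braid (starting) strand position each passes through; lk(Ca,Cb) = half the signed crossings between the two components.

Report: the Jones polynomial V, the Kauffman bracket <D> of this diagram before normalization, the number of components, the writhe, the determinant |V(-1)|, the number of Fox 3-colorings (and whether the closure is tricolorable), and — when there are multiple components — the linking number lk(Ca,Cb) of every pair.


V = -q^-4 + q^-3 + q^-1
<D> = A^-8 + 1 - A^4 (w = -4)
1 component over 12 crossings, w = -4
9 Fox colorings among 3^12, |V(-1)| = 3: tricolorable
why: |V(-1)| = 3: so tricolorable, since 3 divides 3


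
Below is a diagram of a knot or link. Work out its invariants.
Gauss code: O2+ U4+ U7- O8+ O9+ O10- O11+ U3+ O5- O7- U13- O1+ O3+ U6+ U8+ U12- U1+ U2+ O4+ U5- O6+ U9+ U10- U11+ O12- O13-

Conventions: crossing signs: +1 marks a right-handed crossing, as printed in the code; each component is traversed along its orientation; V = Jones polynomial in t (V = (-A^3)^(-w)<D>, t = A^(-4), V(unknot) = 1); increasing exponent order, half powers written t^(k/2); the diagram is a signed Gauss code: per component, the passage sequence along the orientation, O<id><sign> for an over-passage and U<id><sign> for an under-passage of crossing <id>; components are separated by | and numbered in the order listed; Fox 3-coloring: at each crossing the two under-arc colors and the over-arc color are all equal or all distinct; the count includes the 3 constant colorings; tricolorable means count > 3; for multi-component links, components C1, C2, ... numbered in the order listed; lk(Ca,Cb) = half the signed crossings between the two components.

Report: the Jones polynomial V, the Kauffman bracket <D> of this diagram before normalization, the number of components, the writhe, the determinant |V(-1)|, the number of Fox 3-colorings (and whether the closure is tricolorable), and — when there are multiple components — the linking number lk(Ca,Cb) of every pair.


V(t) = t^-1 - 1 + 2t - 2t^2 + 2t^3 - 2t^4 + t^5
bracket: -A^-11 + 2A^-7 - 2A^-3 + 2A - 2A^5 + A^9 - A^13, w = +3
1 component, writhe +3, over 13 crossings
det 11, colorings 3 of 3^13 — not tricolorable
observation: w = +3 shifts under R1 moves; the (-A^3)^(-3) factor cancels that in V


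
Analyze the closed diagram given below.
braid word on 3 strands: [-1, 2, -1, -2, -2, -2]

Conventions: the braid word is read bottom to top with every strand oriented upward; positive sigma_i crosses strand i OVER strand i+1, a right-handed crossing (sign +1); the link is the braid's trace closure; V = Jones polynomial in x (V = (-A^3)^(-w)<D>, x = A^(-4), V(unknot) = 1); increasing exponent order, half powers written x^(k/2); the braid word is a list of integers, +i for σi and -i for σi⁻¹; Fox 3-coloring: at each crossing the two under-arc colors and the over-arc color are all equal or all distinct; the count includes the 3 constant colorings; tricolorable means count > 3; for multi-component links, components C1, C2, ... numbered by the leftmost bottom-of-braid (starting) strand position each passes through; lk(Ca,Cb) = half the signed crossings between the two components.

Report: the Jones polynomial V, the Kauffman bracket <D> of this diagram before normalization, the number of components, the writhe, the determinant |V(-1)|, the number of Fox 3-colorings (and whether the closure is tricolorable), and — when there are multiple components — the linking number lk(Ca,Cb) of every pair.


V(x) = -x^-6 + x^-5 - x^-4 + 2x^-3 - x^-2 + x^-1
bracket: A^-8 - A^-4 + 2 - A^4 + A^8 - A^12, w = -4
1 component, writhe -4, over 6 crossings
det 7, colorings 3 of 3^6 — not tricolorable
observation: V spans 5 powers of x: at least 5 crossings in any diagram


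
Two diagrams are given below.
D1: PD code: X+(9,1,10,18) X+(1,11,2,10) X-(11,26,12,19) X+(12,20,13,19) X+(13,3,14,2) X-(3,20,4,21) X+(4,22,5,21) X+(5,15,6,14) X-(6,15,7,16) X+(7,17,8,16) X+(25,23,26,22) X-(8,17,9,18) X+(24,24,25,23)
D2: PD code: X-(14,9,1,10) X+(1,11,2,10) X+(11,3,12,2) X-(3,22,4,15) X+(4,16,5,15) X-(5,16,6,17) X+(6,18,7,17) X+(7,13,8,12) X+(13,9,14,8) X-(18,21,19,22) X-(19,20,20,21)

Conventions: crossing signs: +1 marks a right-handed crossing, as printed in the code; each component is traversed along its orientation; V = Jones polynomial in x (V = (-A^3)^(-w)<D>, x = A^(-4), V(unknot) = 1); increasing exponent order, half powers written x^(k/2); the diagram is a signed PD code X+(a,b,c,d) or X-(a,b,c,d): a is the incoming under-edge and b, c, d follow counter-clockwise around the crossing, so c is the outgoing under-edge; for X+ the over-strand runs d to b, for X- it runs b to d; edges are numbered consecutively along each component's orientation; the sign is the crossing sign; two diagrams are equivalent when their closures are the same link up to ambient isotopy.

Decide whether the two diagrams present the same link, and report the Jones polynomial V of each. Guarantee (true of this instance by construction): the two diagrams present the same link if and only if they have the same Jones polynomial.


equivalent: yes
V(D1) = -x^(1/2) - x^(3/2) - x^(5/2) + x^(9/2)  (w +5, c 13, <D> = -A^-3 + A^5 + A^9 + A^13)
V(D2) = -x^(1/2) - x^(3/2) - x^(5/2) + x^(9/2)  (w +1, c 11, <D> = -A^-15 + A^-7 + A^-3 + A)
why: one V(x) for all 2 diagrams — one class (guaranteed)


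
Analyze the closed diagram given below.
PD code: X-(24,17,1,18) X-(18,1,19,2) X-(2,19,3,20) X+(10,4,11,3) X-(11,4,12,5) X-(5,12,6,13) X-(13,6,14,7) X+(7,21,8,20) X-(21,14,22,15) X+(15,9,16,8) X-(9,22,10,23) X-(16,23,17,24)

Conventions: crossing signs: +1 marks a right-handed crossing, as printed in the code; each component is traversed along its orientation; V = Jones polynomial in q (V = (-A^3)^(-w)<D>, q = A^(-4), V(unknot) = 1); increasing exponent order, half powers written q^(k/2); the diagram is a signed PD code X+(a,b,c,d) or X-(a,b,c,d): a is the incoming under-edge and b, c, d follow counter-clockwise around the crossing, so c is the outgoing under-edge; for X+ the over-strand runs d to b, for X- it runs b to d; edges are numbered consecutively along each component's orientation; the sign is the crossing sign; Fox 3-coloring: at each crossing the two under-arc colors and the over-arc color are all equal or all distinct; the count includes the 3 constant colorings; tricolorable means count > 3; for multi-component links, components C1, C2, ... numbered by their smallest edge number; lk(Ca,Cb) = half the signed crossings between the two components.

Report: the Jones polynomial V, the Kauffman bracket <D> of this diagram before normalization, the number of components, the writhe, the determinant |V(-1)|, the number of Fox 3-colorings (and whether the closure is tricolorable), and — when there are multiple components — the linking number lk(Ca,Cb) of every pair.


V(q) = q^-10 - 3q^-9 + 5q^-8 - 7q^-7 + 7q^-6 - 7q^-5 + 6q^-4 - 3q^-3 + 2q^-2
bracket: 2A^-10 - 3A^-6 + 6A^-2 - 7A^2 + 7A^6 - 7A^10 + 5A^14 - 3A^18 + A^22, w = -6
1 component, writhe -6, over 12 crossings
det 41, colorings 3 of 3^12 — not tricolorable
observation: the span of V is 8, forcing >= 8 crossings in any diagram


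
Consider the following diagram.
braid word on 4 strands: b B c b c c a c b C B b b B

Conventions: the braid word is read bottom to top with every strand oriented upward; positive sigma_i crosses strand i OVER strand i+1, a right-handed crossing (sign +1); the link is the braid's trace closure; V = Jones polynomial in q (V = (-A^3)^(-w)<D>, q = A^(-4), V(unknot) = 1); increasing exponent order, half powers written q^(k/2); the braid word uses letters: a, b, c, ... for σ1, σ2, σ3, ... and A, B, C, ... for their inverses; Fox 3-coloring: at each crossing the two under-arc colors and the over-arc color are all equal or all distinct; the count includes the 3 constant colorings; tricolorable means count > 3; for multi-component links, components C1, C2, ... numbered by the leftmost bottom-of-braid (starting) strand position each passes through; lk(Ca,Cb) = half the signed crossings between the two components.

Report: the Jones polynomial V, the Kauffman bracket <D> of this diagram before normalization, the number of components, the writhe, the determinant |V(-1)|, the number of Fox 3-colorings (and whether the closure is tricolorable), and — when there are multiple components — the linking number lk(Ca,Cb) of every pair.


Jones polynomial: V(q) = -q^(3/2) - 2q^(7/2) + q^(9/2) - q^(11/2) + q^(13/2)
<D> = A^-8 - A^-4 + 1 - 2A^4 - A^12; writhe +6
components 2, writhe +6 (14 crossings)
linking number lk(C1,C2) = +1
3-colorings: 9 of 3^14, det 6 — tricolorable
note: the 1 component pair carries total linking +1


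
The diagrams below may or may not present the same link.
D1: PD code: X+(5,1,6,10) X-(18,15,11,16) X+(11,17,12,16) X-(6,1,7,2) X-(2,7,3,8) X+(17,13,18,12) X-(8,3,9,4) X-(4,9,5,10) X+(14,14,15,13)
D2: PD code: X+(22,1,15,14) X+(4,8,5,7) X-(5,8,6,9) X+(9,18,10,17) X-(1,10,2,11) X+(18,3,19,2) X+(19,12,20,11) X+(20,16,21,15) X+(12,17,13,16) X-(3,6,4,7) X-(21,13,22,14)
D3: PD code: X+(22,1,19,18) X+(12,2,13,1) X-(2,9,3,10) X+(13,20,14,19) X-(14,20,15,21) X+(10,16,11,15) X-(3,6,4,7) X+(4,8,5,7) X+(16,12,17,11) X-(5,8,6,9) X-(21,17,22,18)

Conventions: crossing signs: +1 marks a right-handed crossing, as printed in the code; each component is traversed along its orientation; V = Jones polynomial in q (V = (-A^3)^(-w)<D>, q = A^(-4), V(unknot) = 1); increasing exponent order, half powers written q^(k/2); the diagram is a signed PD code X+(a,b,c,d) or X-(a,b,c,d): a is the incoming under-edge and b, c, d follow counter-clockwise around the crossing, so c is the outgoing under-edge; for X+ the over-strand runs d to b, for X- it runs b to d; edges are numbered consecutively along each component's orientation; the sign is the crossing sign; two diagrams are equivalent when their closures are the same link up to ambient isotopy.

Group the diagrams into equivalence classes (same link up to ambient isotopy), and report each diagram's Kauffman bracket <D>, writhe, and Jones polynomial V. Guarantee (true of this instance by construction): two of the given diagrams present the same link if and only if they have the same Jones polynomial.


equivalence classes: {D1} | {D2} | {D3}
D1 (bracket A^-1 + A^3 + A^7 - A^15; 9 crossings at w = -1): V = q^(-9/2) - q^(-5/2) - q^(-3/2) - q^(-1/2)
V(D2) = -q^(1/2) + q^(3/2) - q^(5/2) - q^(9/2)  [11 crossings, <D> = A^-9 + A^-1 - A^3 + A^7, w = +3]
D3 (bracket -A^-15 + A^-7 + A^-3 + A; 11 crossings at w = +1): V = -q^(1/2) - q^(3/2) - q^(5/2) + q^(9/2)
key observation: 3 classes among 3 diagrams; unequal V(q) rules out equality


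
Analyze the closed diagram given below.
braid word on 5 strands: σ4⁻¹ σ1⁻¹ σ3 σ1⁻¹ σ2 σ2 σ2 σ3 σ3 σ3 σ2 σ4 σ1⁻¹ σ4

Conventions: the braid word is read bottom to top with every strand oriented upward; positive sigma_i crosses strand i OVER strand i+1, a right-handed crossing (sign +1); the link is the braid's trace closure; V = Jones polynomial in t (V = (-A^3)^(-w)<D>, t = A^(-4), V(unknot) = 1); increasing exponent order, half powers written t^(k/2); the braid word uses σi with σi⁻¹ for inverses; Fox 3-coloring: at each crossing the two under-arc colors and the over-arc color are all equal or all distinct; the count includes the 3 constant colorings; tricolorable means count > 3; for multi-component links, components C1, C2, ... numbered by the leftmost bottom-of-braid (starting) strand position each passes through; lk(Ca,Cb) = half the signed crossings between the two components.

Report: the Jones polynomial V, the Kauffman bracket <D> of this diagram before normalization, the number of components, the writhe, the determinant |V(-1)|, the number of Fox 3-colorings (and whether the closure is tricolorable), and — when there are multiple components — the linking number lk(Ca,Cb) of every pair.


V = -t^-1 + 1 - t + 3t^2 - 2t^3 + 3t^4 - 3t^5 + 3t^6 - 2t^7 + t^8 - t^9
<D> = -A^-18 + A^-14 - 2A^-10 + 3A^-6 - 3A^-2 + 3A^2 - 2A^6 + 3A^10 - A^14 + A^18 - A^22 (w = +6)
1 component over 14 crossings, w = +6
9 Fox colorings among 3^14, |V(-1)| = 21: tricolorable
why: the span of V is 10, forcing >= 10 crossings in any diagram


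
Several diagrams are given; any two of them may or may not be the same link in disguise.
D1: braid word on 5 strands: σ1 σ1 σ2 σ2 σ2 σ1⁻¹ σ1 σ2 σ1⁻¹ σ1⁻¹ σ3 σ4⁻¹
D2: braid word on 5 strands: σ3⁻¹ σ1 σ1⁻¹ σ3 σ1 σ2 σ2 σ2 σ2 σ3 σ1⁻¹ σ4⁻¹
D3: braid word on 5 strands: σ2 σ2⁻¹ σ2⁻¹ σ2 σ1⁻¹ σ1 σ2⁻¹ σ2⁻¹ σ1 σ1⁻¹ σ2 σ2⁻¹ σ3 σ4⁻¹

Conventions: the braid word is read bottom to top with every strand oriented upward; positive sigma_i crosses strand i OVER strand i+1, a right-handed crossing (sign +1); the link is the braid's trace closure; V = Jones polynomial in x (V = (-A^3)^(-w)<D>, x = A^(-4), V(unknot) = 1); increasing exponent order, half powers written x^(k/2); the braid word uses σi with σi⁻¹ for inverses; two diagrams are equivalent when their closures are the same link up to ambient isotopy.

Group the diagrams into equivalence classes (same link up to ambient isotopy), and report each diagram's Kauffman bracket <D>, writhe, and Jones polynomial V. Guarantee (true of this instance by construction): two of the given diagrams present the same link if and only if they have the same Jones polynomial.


classes: {D1, D2} | {D3}
V(D1) = x + x^2 + x^3 + x^6  [12 crossings, <D> = A^-12 + 1 + A^4 + A^8, w = +4]
V(D2) = x + x^2 + x^3 + x^6  [12 crossings, <D> = A^-12 + 1 + A^4 + A^8, w = +4]
V(D3) = x^-3 + x^-2 + x^-1 + 1  [14 crossings, <D> = A^-6 + A^-2 + A^2 + A^6, w = -2]
note: V(x) takes 2 values over 3 diagrams, fixing the grouping


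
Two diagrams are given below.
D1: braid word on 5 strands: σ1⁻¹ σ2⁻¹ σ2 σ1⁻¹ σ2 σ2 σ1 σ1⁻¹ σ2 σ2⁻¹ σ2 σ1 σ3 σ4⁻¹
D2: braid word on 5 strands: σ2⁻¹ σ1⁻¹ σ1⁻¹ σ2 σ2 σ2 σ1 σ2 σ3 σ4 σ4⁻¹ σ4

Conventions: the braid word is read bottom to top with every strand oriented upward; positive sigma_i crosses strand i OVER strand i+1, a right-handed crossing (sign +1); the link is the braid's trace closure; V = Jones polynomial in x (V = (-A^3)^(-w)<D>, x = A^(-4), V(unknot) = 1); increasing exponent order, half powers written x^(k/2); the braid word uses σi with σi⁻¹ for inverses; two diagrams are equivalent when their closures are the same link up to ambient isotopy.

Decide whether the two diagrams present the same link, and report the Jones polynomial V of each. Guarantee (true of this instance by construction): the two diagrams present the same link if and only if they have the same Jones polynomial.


same link: yes
V(D1) = x + x^3 - x^4  [14 crossings, <D> = -A^-10 + A^-6 + A^2, w = +2]
V(D2) = x + x^3 - x^4  (w +4, c 12, <D> = -A^-4 + 1 + A^8)
note: all 2 diagrams share one V(x), hence one class


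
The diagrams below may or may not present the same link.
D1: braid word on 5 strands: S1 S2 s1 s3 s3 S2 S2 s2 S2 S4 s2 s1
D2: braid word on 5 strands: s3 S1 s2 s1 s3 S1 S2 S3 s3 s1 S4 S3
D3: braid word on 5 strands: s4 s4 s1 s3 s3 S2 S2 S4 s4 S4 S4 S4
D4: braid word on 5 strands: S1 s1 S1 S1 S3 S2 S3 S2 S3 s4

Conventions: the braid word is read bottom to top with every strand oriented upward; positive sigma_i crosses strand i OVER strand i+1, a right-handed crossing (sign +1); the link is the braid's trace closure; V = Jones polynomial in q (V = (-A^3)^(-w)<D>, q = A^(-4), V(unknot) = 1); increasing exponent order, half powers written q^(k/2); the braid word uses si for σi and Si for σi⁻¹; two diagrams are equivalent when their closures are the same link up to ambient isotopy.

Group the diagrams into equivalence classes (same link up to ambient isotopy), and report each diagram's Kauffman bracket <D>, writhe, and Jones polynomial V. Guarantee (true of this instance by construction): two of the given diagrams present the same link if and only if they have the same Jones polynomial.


grouping into links: {D1, D3} | {D2} | {D4}
V(D1) = q^-2 + 2 + q^2  (w 0, c 12, <D> = A^-8 + 2 + A^8)
V(D2) = q^-1 + 2 + q  (w 0, c 12, <D> = A^-4 + 2 + A^4)
D3 (bracket A^-8 + 2 + A^8; 12 crossings at w = 0): V = q^-2 + 2 + q^2
D4 (bracket A^-10 + 2A^-2 - A^2 + 2A^6 - A^10 + A^14; 10 crossings at w = -6): V = q^-8 - q^-7 + 2q^-6 - q^-5 + 2q^-4 + q^-2
key observation: comparing 4 Jones polynomials yields 3 groups


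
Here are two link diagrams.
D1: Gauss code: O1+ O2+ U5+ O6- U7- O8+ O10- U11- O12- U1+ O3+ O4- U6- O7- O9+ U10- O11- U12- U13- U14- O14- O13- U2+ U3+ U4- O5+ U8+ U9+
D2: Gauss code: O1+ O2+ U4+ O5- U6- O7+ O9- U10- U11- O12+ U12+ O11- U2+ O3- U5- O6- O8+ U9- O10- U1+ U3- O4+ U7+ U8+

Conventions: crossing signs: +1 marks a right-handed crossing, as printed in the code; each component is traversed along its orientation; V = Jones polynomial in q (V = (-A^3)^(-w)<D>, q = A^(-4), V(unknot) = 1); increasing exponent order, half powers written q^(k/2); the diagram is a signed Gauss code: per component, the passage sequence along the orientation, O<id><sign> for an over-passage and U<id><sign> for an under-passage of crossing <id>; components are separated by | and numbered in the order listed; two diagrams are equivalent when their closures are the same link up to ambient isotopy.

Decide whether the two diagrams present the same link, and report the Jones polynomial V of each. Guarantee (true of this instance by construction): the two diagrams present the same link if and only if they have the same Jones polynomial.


equivalent: yes
D1 (bracket -A^-22 + A^-18 - A^-14 + 2A^-10 - A^-6 + 2A^-2 - A^2 + A^6 - A^10; 14 crossings at w = -2): V = -q^-4 + q^-3 - q^-2 + 2q^-1 - 1 + 2q - q^2 + q^3 - q^4
V(D2) = -q^-4 + q^-3 - q^-2 + 2q^-1 - 1 + 2q - q^2 + q^3 - q^4  [12 crossings, <D> = -A^-16 + A^-12 - A^-8 + 2A^-4 - 1 + 2A^4 - A^8 + A^12 - A^16, w = 0]
observation: Reidemeister moves carry D1 (14 crossings) to D2 (12)


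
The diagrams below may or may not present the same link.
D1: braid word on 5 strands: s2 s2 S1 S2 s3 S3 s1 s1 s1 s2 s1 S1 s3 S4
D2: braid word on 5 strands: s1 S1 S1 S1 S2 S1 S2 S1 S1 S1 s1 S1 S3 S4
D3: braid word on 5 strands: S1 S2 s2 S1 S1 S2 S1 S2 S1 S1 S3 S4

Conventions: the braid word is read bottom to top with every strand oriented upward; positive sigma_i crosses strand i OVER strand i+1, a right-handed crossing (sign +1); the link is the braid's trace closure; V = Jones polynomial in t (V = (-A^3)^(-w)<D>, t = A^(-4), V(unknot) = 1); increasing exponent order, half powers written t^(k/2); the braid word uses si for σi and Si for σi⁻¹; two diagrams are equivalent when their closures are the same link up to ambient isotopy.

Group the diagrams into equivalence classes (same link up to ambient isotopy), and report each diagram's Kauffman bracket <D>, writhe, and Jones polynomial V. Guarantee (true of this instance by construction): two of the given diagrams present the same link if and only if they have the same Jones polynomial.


classes: {D1} | {D2, D3}
V(D1) = t^2 + t^4 - t^5 + t^6 - t^7  [14 crossings, <D> = -A^-16 + A^-12 - A^-8 + A^-4 + A^4, w = +4]
V(D2) = -t^-10 + t^-9 - t^-8 + t^-7 - t^-6 + t^-5 + t^-3  (w -10, c 14, <D> = A^-18 + A^-10 - A^-6 + A^-2 - A^2 + A^6 - A^10)
D3 (bracket A^-18 + A^-10 - A^-6 + A^-2 - A^2 + A^6 - A^10; 12 crossings at w = -10): V = -t^-10 + t^-9 - t^-8 + t^-7 - t^-6 + t^-5 + t^-3
note: 2 classes among 3 diagrams; unequal V(t) rules out equality


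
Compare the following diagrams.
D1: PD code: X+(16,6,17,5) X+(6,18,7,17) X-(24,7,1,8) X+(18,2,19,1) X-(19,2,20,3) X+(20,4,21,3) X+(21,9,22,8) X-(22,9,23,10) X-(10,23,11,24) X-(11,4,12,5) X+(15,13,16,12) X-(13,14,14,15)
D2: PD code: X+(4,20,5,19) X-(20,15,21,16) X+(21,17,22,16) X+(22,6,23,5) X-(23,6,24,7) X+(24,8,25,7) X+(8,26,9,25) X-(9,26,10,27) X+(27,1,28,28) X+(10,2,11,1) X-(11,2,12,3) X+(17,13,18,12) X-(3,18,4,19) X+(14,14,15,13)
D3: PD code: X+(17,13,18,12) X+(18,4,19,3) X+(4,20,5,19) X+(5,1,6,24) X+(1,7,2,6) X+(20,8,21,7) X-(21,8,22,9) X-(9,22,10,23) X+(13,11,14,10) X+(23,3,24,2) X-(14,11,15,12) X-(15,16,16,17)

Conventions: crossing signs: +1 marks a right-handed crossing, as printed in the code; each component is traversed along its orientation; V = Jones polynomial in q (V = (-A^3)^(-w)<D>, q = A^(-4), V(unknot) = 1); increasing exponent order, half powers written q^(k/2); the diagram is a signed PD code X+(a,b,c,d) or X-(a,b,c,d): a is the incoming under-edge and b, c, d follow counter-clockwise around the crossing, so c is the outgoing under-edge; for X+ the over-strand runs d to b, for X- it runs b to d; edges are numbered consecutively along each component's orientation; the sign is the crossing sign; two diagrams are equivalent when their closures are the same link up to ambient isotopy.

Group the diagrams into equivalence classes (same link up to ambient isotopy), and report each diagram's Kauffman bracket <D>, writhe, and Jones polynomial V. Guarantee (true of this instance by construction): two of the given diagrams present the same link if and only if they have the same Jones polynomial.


classes: {D1} | {D2} | {D3}
V(D1) = q^-2 - q^-1 + 1 - q + q^2  [12 crossings, <D> = A^-8 - A^-4 + 1 - A^4 + A^8, w = 0]
V(D2) = 1  [14 crossings, <D> = A^12, w = +4]
V(D3) = q - q^2 + 2q^3 - q^4 + q^5 - q^6  (w +4, c 12, <D> = -A^-12 + A^-8 - A^-4 + 2 - A^4 + A^8)
insight: 3 values of V(q) split the 3 diagrams


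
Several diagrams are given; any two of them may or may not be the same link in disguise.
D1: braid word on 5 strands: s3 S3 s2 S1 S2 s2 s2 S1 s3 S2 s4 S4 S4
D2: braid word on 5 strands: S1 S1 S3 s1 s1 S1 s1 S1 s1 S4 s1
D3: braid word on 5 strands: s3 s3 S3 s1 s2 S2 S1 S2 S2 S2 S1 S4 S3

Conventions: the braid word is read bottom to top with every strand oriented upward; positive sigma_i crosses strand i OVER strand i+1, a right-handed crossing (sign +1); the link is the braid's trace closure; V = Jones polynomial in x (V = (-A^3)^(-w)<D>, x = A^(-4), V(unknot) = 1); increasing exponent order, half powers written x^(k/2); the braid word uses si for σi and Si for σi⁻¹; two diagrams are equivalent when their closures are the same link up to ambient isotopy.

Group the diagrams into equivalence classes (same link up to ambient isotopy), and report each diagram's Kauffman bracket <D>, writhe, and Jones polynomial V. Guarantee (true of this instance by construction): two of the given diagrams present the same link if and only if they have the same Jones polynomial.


grouping into links: {D1} | {D2} | {D3}
V(D1) = -x^(-5/2) - x^(-1/2)  (w -1, c 13, <D> = A^-1 + A^7)
V(D2) = -x^(-1/2) - x^(1/2)  [11 crossings, <D> = A^-5 + A^-1, w = -1]
D3 (bracket A^-13 + A^-9 + A^-5 - A^3; 13 crossings at w = -5): V = x^(-9/2) - x^(-5/2) - x^(-3/2) - x^(-1/2)
why: V(x) takes 3 values over 3 diagrams, fixing the grouping


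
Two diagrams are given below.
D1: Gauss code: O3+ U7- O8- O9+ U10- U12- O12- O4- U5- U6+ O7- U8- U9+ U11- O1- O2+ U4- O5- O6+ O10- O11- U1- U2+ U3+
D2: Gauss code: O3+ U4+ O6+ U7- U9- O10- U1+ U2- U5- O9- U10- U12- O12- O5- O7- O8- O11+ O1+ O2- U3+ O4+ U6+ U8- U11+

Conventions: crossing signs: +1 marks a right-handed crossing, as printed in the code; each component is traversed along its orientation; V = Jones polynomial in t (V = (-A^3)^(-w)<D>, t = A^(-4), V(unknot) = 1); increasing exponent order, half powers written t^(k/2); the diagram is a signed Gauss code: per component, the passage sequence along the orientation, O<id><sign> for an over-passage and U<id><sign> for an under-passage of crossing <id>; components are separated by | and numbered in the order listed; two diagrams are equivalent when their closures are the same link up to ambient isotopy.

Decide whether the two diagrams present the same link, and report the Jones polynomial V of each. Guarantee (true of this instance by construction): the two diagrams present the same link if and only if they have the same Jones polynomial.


same link: no
V(D1) = -t^-4 + t^-3 + t^-1  [12 crossings, <D> = A^-8 + 1 - A^4, w = -4]
V(D2) = -t^-3 + t^-2 - t^-1 + 3 - t + t^2 - t^3  (w -2, c 12, <D> = -A^-18 + A^-14 - A^-10 + 3A^-6 - A^-2 + A^2 - A^6)
note: 2 values of V(t) split the 2 diagrams


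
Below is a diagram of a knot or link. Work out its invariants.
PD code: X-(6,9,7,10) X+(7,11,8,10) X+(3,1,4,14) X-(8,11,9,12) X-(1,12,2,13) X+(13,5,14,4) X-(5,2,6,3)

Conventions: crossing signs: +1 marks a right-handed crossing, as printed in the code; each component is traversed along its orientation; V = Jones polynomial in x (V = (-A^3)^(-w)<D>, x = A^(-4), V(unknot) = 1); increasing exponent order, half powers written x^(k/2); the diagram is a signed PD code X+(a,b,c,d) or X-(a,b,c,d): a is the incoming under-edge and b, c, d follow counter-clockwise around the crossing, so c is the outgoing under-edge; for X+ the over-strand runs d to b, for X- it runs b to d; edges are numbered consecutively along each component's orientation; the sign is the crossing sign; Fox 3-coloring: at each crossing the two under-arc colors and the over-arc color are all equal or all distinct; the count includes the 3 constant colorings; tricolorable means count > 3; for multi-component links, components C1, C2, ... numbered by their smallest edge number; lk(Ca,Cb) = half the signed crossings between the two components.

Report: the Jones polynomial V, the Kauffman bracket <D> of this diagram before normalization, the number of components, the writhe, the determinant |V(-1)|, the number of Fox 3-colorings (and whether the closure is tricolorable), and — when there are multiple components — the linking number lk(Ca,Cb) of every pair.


V = x^-2 - x^-1 + 1 - x + x^2
<D> = -A^-11 + A^-7 - A^-3 + A - A^5 (w = -1)
1 component over 7 crossings, w = -1
3 Fox colorings among 3^7, |V(-1)| = 5: not tricolorable
why: det 5 = |V(-1)|; not divisible by 3, so not tricolorable


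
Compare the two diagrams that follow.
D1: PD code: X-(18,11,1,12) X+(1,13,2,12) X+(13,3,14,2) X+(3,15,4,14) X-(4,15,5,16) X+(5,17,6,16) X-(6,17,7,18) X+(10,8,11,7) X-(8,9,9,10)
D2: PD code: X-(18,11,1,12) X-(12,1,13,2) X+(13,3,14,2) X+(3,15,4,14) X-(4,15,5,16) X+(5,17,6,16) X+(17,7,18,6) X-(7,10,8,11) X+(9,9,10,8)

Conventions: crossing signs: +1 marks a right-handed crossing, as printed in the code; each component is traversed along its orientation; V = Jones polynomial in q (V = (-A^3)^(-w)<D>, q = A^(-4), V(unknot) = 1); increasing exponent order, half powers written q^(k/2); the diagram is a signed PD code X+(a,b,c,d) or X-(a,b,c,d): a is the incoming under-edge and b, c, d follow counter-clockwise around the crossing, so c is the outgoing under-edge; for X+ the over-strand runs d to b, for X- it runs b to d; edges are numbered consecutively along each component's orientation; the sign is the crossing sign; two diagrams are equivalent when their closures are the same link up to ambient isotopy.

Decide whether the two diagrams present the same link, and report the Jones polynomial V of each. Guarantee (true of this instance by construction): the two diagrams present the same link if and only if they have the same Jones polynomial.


same link: yes
V(D1) = 1  [9 crossings, <D> = -A^3, w = +1]
V(D2) = 1  [9 crossings, <D> = -A^3, w = +1]
insight: from 9 to 9 crossings by R-moves: one link, two diagrams


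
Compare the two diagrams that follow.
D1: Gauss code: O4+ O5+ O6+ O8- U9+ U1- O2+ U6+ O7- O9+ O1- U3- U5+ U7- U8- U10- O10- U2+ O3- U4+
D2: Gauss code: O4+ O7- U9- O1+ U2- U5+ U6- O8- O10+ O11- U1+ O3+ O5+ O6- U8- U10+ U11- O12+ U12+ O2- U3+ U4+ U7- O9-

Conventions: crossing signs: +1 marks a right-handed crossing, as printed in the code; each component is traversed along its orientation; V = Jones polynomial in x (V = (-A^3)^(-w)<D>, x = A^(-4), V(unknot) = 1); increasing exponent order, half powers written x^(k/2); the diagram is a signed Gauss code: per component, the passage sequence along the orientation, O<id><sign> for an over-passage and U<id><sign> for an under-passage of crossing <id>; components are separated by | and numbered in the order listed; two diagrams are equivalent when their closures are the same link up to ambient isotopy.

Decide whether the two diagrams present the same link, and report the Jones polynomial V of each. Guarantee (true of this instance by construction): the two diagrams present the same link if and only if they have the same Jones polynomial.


equivalent: no
V(D1) = 1  (w 0, c 10, <D> = 1)
V(D2) = x^-2 - x^-1 + 1 - x + x^2  [12 crossings, <D> = A^-8 - A^-4 + 1 - A^4 + A^8, w = 0]
key observation: comparing 2 Jones polynomials yields 2 groups
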